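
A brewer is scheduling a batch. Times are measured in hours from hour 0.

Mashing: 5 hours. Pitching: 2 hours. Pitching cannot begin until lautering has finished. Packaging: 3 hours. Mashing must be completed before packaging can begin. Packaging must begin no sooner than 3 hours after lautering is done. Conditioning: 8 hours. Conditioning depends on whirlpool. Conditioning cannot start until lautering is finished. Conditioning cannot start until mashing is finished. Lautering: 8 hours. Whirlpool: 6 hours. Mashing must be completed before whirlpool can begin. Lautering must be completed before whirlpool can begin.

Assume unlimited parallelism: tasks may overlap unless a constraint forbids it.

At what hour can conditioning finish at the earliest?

Lautering has no prerequisites, so it starts at hour 0 and finishes at hour 8.
Mashing can start immediately at hour 0; it finishes at hour 5.
Whirlpool needs all of mashing (finishes hour 5); lautering (finishes hour 8). That puts its earliest start at hour 8; it finishes at 8 + 6 = hour 14.
Conditioning cannot start until whirlpool (finishes hour 14); lautering (finishes hour 8); mashing (finishes hour 5). The controlling bound is hour 14, so conditioning finishes at 14 + 8 = hour 22.

22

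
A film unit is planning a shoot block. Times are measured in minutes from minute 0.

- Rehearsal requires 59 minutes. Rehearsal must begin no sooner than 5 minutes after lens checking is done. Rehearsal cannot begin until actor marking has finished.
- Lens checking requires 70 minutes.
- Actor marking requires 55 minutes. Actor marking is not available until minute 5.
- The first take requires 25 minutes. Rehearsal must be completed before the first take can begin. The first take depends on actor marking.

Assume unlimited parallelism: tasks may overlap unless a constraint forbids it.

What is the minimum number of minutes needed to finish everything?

159

After its own release at minute 5, actor marking can start at minute 5 and finishes at minute 60.
Lens checking can start immediately at minute 0; it finishes at minute 70.
For rehearsal: lens checking (finishes minute 70, plus 5-minute gap → minute 75); actor marking (finishes minute 60). Taking the maximum gives a start of minute 75, and it finishes at 75 + 59 = minute 134.
The first take has to wait for rehearsal (finishes minute 134); actor marking (finishes minute 60). The latest of these is minute 134, so the first take runs minute 134 to 134 + 25 = minute 159.
All tasks are finished once the last one completes. Finish times: Lens checking at 70, Actor marking at 60, Rehearsal at 134, The first take at 159. The latest is minute 159.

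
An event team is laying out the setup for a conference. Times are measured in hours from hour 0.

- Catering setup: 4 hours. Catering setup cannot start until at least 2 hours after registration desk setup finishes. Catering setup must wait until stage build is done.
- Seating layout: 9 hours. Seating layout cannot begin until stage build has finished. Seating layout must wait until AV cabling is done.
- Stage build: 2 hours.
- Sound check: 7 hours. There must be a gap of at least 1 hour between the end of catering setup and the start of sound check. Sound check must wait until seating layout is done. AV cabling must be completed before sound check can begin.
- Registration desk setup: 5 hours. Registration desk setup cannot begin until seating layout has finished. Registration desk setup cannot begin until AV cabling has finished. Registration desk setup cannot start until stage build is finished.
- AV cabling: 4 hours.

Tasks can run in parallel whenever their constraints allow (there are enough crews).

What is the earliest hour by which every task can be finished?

32

AV cabling can start immediately at hour 0; it finishes at hour 4.
Nothing blocks stage build, so it runs from hour 0 to hour 2.
Seating layout has to wait for stage build (finishes hour 2); AV cabling (finishes hour 4). The latest of these is hour 4, so seating layout runs hour 4 to 4 + 9 = hour 13.
For registration desk setup: seating layout (finishes hour 13); AV cabling (finishes hour 4); stage build (finishes hour 2). Taking the maximum gives a start of hour 13, and it finishes at 13 + 5 = hour 18.
Catering setup needs all of registration desk setup (finishes hour 18, plus 2-hour gap → hour 20); stage build (finishes hour 2). That puts its earliest start at hour 20; it finishes at 20 + 4 = hour 24.
Sound check cannot start until catering setup (finishes hour 24, plus 1-hour gap → hour 25); seating layout (finishes hour 13); AV cabling (finishes hour 4). The controlling bound is hour 25, so sound check finishes at 25 + 7 = hour 32.
All tasks are finished once the last one completes. Finish times: Stage build at 2, AV cabling at 4, Seating layout at 13, Registration desk setup at 18, Catering setup at 24, Sound check at 32. The latest is hour 32.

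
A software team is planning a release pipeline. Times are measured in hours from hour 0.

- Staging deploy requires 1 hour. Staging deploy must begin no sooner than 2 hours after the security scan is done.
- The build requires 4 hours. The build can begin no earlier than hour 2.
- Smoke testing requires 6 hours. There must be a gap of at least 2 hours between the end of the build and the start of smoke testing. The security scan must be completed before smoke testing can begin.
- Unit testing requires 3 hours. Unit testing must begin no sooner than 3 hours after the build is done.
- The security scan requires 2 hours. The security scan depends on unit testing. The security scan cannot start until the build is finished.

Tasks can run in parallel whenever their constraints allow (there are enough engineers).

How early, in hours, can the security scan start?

12

After its own release at hour 2, the build can start at hour 2 and finishes at hour 6.
Unit testing cannot begin until the build (finishes hour 6, plus 3-hour gap → hour 9). It runs from hour 9 to 9 + 3 = hour 12.
The security scan waits on unit testing (finishes hour 12); the build (finishes hour 6). The latest of these is hour 12, which is the earliest the security scan can start.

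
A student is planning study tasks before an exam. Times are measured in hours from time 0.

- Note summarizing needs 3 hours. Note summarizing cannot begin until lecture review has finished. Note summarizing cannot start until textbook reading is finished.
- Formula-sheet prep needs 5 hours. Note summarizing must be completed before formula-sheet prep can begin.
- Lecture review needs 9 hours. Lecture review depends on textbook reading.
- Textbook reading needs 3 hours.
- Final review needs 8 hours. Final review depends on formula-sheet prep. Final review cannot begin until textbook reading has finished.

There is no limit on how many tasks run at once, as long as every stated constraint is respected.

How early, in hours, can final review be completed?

Nothing blocks textbook reading, so it runs from hour 0 to hour 3.
After textbook reading (finishes hour 3), lecture review can start at hour 3 and finishes at hour 12.
Note summarizing needs all of lecture review (finishes hour 12); textbook reading (finishes hour 3). That puts its earliest start at hour 12; it finishes at 12 + 3 = hour 15.
Formula-sheet prep cannot begin until note summarizing (finishes hour 15). It runs from hour 15 to 15 + 5 = hour 20.
Final review has to wait for formula-sheet prep (finishes hour 20); textbook reading (finishes hour 3). The latest of these is hour 20, so final review runs hour 20 to 20 + 8 = hour 28.

28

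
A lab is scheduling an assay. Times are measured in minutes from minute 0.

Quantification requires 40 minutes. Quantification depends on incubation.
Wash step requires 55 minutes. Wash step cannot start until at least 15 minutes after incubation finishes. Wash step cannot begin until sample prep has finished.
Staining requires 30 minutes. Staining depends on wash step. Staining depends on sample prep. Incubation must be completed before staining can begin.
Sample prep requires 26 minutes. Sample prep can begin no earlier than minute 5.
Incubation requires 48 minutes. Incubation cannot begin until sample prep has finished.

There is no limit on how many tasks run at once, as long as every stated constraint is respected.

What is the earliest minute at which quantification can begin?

Sample prep waits on its own release at minute 5, so it starts at minute 5 and finishes at 5 + 26 = minute 31.
Incubation waits on sample prep (finishes minute 31), so it starts at minute 31 and finishes at 31 + 48 = minute 79.
Quantification waits on incubation (finishes minute 79), so the earliest it can start is minute 79.

79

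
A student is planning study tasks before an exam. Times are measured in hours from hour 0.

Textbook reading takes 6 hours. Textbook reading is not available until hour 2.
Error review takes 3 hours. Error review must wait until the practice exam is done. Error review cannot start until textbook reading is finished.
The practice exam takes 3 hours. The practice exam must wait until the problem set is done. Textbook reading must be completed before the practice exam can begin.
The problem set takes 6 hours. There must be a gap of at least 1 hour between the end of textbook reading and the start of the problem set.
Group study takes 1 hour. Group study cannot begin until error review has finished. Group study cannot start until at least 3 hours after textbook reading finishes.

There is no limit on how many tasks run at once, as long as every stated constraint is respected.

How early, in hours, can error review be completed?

After its own release at hour 2, textbook reading can start at hour 2 and finishes at hour 8.
The problem set cannot begin until textbook reading (finishes hour 8, plus 1-hour gap → hour 9). It runs from hour 9 to 9 + 6 = hour 15.
For the practice exam: the problem set (finishes hour 15); textbook reading (finishes hour 8). Taking the maximum gives a start of hour 15, and it finishes at 15 + 3 = hour 18.
For error review: the practice exam (finishes hour 18); textbook reading (finishes hour 8). Taking the maximum gives a start of hour 18, and it finishes at 18 + 3 = hour 21.

21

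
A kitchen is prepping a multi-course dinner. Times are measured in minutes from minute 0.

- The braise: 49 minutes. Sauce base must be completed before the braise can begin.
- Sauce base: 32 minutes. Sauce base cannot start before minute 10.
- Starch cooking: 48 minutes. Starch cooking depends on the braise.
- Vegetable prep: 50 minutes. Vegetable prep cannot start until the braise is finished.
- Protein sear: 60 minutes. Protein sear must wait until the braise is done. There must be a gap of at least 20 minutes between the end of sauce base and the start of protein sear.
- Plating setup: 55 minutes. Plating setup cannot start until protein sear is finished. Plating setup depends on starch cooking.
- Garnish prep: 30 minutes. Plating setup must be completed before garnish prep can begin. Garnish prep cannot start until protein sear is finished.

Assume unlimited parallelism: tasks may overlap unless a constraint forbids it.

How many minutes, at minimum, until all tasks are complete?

236

Sauce base cannot begin until its own release at minute 10. It runs from minute 10 to 10 + 32 = minute 42.
The braise waits on sauce base (finishes minute 42), so it starts at minute 42 and finishes at 42 + 49 = minute 91.
Starch cooking cannot begin until the braise (finishes minute 91). It runs from minute 91 to 91 + 48 = minute 139.
Vegetable prep cannot begin until the braise (finishes minute 91). It runs from minute 91 to 91 + 50 = minute 141.
For protein sear: the braise (finishes minute 91); sauce base (finishes minute 42, plus 20-minute gap → minute 62). Taking the maximum gives a start of minute 91, and it finishes at 91 + 60 = minute 151.
Plating setup needs all of protein sear (finishes minute 151); starch cooking (finishes minute 139). That puts its earliest start at minute 151; it finishes at 151 + 55 = minute 206.
For garnish prep: plating setup (finishes minute 206); protein sear (finishes minute 151). Taking the maximum gives a start of minute 206, and it finishes at 206 + 30 = minute 236.
All tasks are finished once the last one completes. Finish times: Sauce base at 42, The braise at 91, Protein sear at 151, Vegetable prep at 141, Starch cooking at 139, Plating setup at 206, Garnish prep at 236. The latest is minute 236.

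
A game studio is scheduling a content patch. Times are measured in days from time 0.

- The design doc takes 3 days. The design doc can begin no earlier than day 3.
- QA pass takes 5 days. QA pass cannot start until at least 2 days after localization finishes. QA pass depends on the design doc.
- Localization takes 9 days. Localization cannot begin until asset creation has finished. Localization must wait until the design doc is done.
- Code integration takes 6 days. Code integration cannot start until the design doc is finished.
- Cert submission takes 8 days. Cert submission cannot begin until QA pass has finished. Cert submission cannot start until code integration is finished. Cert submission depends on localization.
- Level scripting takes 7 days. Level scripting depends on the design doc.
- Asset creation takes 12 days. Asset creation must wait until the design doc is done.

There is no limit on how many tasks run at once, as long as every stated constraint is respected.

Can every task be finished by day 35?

No

The design doc cannot begin until its own release at day 3. It runs from day 3 to 3 + 3 = day 6.
Code integration waits on the design doc (finishes day 6), so it starts at day 6 and finishes at 6 + 6 = day 12.
Level scripting cannot begin until the design doc (finishes day 6). It runs from day 6 to 6 + 7 = day 13.
Asset creation waits on the design doc (finishes day 6), so it starts at day 6 and finishes at 6 + 12 = day 18.
For localization: asset creation (finishes day 18); the design doc (finishes day 6). Taking the maximum gives a start of day 18, and it finishes at 18 + 9 = day 27.
QA pass needs all of localization (finishes day 27, plus 2-day gap → day 29); the design doc (finishes day 6). That puts its earliest start at day 29; it finishes at 29 + 5 = day 34.
For cert submission: QA pass (finishes day 34); code integration (finishes day 12); localization (finishes day 27). Taking the maximum gives a start of day 34, and it finishes at 34 + 8 = day 42.
The earliest everything can be done is day 42, which is after the deadline of 35, so it is not possible.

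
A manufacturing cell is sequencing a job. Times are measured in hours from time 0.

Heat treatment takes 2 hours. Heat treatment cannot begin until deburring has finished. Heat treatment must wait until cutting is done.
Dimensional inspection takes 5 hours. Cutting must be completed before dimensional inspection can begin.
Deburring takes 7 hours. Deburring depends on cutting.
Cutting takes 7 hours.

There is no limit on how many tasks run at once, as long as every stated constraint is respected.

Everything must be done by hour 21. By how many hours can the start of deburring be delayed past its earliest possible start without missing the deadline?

Nothing blocks cutting, so it runs from hour 0 to hour 7.
After cutting (finishes hour 7), deburring can start at hour 7 and finishes at hour 14.

Working backward from the deadline:
Nothing follows heat treatment; the deadline of hour 21 is its only limit. It must start by 21 − 2 = hour 19.
Deburring must finish before heat treatment (must start by hour 19). With a 7-hour duration, deburring must start by 19 − 7 = hour 12.
So deburring can start as early as hour 7 and as late as hour 12, giving 12 − 7 = 5 hours of slack.

5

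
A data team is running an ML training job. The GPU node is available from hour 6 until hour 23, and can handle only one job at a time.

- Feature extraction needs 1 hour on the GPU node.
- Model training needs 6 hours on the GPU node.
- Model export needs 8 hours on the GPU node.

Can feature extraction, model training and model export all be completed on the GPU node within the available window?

The GPU node window is 23 − 6 = 17 hours.
Running back to back, the jobs need 1 + 6 + 8 = 15 hours on the GPU node.
Since 15 ≤ 17, they fit within the window.

Yes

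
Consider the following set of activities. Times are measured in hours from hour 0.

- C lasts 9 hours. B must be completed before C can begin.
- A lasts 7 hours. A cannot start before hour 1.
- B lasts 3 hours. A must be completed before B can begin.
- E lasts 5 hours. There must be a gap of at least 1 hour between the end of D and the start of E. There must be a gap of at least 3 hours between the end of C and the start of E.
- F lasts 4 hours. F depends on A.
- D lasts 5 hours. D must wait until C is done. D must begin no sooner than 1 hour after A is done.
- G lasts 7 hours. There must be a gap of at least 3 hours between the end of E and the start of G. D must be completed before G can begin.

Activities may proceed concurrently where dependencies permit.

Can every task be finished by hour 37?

No

A waits on its own release at hour 1, so it starts at hour 1 and finishes at 1 + 7 = hour 8.
F cannot begin until A (finishes hour 8). It runs from hour 8 to 8 + 4 = hour 12.
B waits on A (finishes hour 8), so it starts at hour 8 and finishes at 8 + 3 = hour 11.
After B (finishes hour 11), C can start at hour 11 and finishes at hour 20.
D has to wait for C (finishes hour 20); A (finishes hour 8, plus 1-hour gap → hour 9). The latest of these is hour 20, so D runs hour 20 to 20 + 5 = hour 25.
E has to wait for D (finishes hour 25, plus 1-hour gap → hour 26); C (finishes hour 20, plus 3-hour gap → hour 23). The latest of these is hour 26, so E runs hour 26 to 26 + 5 = hour 31.
G needs all of E (finishes hour 31, plus 3-hour gap → hour 34); D (finishes hour 25). That puts its earliest start at hour 34; it finishes at 34 + 7 = hour 41.
The earliest everything can be done is hour 41, which is after the deadline of 37, so it is not possible.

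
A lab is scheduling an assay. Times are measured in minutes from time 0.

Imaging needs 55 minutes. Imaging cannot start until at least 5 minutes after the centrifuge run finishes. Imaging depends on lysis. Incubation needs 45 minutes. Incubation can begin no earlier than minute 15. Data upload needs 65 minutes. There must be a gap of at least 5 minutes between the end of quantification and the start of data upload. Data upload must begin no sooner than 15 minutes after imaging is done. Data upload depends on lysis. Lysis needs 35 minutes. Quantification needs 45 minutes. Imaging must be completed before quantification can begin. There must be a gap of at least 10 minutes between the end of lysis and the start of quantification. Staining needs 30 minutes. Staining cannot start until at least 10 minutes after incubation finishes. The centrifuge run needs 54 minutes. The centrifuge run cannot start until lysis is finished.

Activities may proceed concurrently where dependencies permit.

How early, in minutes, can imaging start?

Nothing blocks lysis, so it runs from minute 0 to minute 35.
After lysis (finishes minute 35), the centrifuge run can start at minute 35 and finishes at minute 89.
Imaging waits on the centrifuge run (finishes minute 89, plus 5-minute gap → minute 94); lysis (finishes minute 35). The latest of these is minute 94, which is the earliest imaging can start.

94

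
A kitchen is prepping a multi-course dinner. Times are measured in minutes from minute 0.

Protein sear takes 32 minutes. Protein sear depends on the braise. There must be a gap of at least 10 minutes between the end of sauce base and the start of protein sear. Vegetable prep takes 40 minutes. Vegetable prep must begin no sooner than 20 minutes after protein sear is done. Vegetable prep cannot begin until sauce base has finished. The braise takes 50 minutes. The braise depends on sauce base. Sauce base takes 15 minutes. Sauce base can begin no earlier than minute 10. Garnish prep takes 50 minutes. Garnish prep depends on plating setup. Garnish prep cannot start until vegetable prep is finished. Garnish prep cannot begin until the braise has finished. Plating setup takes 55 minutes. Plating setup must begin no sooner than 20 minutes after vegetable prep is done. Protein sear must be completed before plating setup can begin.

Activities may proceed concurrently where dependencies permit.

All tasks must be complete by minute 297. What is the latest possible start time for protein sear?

Garnish prep has no dependents, so it just needs to finish by minute 297. Starting by 297 − 50 = minute 247 achieves that.
Plating setup feeds into garnish prep (must start by minute 247); so plating setup must finish by minute 247 and therefore start by minute 192.
Vegetable prep has several dependents: plating setup (must start by minute 192, minus 20-minute gap → minute 172); garnish prep (must start by minute 247). The earliest of those limits is minute 172, so vegetable prep must start by 172 − 40 = minute 132.
Protein sear feeds vegetable prep (must start by minute 132, minus 20-minute gap → minute 112); plating setup (must start by minute 192). Taking the minimum, protein sear must finish by minute 112 and start by 112 − 32 = minute 80.

80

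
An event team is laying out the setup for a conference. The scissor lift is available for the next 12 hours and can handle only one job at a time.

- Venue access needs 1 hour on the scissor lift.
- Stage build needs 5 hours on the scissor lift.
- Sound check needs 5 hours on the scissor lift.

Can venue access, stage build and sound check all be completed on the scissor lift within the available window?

Running back to back, the jobs need 1 + 5 + 5 = 11 hours on the scissor lift.
Since 11 ≤ 12, they fit within the window.

Yes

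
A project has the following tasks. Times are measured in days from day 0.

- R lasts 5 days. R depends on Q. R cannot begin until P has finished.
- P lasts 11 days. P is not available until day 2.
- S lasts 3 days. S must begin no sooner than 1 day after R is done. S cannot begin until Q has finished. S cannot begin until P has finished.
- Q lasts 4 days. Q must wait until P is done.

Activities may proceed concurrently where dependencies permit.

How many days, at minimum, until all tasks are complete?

P waits on its own release at day 2, so it starts at day 2 and finishes at 2 + 11 = day 13.
After P (finishes day 13), Q can start at day 13 and finishes at day 17.
R cannot start until Q (finishes day 17); P (finishes day 13). The controlling bound is day 17, so R finishes at 17 + 5 = day 22.
S cannot start until R (finishes day 22, plus 1-day gap → day 23); Q (finishes day 17); P (finishes day 13). The controlling bound is day 23, so S finishes at 23 + 3 = day 26.
All tasks are finished once the last one completes. Finish times: P at 13, Q at 17, R at 22, S at 26. The latest is day 26.

26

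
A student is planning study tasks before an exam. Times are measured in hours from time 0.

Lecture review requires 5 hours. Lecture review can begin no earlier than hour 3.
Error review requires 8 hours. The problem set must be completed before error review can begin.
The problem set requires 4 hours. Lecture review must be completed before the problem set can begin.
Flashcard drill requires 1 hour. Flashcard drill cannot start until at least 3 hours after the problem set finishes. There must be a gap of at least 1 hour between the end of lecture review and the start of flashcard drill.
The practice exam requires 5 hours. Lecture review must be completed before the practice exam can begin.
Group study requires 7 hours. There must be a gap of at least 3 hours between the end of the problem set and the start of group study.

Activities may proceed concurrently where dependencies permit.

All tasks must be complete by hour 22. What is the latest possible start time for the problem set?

Flashcard drill must finish by hour 22; it takes 1 hour, so it must start by 22 − 1 = hour 21.
To finish by hour 22, error review (duration 8) must start no later than hour 14.
Nothing follows group study; the deadline of hour 22 is its only limit. It must start by 22 − 7 = hour 15.
The problem set has several dependents: flashcard drill (must start by hour 21, minus 3-hour gap → hour 18); error review (must start by hour 14); group study (must start by hour 15, minus 3-hour gap → hour 12). The earliest of those limits is hour 12, so the problem set must start by 12 − 4 = hour 8.

8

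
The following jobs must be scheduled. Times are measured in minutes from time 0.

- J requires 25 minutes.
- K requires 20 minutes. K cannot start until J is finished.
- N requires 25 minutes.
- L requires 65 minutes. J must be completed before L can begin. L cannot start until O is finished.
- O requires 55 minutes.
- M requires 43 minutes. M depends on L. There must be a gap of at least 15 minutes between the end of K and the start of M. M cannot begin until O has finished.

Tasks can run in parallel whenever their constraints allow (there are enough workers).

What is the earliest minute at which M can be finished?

163

Nothing blocks O, so it runs from minute 0 to minute 55.
J can start immediately at minute 0; it finishes at minute 25.
L cannot start until J (finishes minute 25); O (finishes minute 55). The controlling bound is minute 55, so L finishes at 55 + 65 = minute 120.
K waits on J (finishes minute 25), so it starts at minute 25 and finishes at 25 + 20 = minute 45.
M has to wait for L (finishes minute 120); K (finishes minute 45, plus 15-minute gap → minute 60); O (finishes minute 55). The latest of these is minute 120, so M runs minute 120 to 120 + 43 = minute 163.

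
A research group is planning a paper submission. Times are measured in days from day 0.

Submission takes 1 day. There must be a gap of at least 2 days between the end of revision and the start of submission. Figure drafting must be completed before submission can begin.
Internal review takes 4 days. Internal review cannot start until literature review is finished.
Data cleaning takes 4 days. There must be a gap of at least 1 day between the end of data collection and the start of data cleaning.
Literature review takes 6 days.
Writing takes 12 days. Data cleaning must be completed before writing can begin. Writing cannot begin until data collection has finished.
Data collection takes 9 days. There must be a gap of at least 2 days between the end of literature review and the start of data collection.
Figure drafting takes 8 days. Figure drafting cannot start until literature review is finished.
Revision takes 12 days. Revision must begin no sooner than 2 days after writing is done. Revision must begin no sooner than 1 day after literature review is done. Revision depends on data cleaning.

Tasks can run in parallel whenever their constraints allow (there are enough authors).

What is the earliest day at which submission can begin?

50

Nothing blocks literature review, so it runs from day 0 to day 6.
Figure drafting waits on literature review (finishes day 6), so it starts at day 6 and finishes at 6 + 8 = day 14.
Data collection waits on literature review (finishes day 6, plus 2-day gap → day 8), so it starts at day 8 and finishes at 8 + 9 = day 17.
Data cleaning waits on data collection (finishes day 17, plus 1-day gap → day 18), so it starts at day 18 and finishes at 18 + 4 = day 22.
Writing has to wait for data cleaning (finishes day 22); data collection (finishes day 17). The latest of these is day 22, so writing runs day 22 to 22 + 12 = day 34.
Revision needs all of writing (finishes day 34, plus 2-day gap → day 36); literature review (finishes day 6, plus 1-day gap → day 7); data cleaning (finishes day 22). That puts its earliest start at day 36; it finishes at 36 + 12 = day 48.
Submission waits on revision (finishes day 48, plus 2-day gap → day 50); figure drafting (finishes day 14). The latest of these is day 50, which is the earliest submission can start.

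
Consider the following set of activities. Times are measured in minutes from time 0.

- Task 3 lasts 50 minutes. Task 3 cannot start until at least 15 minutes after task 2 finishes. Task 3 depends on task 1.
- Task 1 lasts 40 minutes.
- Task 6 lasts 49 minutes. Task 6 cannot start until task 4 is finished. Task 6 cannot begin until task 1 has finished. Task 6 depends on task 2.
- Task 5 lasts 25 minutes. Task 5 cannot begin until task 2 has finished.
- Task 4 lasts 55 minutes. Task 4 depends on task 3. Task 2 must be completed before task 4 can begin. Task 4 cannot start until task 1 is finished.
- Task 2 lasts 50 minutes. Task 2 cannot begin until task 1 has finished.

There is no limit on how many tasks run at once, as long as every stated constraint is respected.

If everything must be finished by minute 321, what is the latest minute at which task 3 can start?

167

Nothing follows task 6; the deadline of minute 321 is its only limit. It must start by 321 − 49 = minute 272.
Task 4 must finish before task 6 (must start by minute 272). With a 55-minute duration, task 4 must start by 272 − 55 = minute 217.
Task 3 has to be done before task 4 (must start by minute 217). That means finishing by minute 217, i.e. starting by 217 − 50 = minute 167.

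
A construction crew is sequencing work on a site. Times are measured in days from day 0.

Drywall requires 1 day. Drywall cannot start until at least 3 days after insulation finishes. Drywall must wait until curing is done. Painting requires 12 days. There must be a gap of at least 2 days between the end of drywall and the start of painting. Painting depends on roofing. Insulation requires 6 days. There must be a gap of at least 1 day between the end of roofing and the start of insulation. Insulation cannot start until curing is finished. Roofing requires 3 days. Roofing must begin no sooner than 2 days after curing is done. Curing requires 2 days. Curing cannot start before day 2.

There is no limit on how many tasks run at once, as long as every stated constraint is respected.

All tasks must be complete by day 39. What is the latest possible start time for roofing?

To finish by day 39, painting (duration 12) must start no later than day 27.
Drywall has to be done before painting (must start by day 27, minus 2-day gap → day 25). That means finishing by day 25, i.e. starting by 25 − 1 = day 24.
Insulation must finish before drywall (must start by day 24, minus 3-day gap → day 21). With a 6-day duration, insulation must start by 21 − 6 = day 15.
For roofing: insulation (must start by day 15, minus 1-day gap → day 14); painting (must start by day 27). The most restrictive is day 14; with a 3-day duration, roofing must start by day 11.

11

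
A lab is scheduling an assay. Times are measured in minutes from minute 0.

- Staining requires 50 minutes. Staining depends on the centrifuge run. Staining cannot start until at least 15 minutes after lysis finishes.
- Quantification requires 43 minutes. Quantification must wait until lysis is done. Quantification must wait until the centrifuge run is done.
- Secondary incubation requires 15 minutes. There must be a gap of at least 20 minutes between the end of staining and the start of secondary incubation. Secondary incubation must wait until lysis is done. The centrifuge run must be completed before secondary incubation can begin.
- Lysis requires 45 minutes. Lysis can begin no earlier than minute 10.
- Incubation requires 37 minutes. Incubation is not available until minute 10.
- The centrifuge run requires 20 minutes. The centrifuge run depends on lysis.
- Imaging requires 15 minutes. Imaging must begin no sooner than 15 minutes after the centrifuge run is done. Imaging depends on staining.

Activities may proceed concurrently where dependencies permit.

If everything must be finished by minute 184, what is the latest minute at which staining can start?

To finish by minute 184, secondary incubation (duration 15) must start no later than minute 169.
Imaging has no dependents, so it just needs to finish by minute 184. Starting by 184 − 15 = minute 169 achieves that.
Staining has several dependents: secondary incubation (must start by minute 169, minus 20-minute gap → minute 149); imaging (must start by minute 169). The earliest of those limits is minute 149, so staining must start by 149 − 50 = minute 99.

99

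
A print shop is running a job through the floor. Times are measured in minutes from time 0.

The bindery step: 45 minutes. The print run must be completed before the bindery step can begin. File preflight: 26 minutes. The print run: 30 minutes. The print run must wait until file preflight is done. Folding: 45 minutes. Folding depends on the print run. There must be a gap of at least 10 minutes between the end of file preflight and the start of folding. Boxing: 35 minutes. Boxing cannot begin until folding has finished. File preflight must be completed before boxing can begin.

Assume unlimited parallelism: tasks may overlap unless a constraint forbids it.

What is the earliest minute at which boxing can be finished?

File preflight can start immediately at minute 0; it finishes at minute 26.
The print run cannot begin until file preflight (finishes minute 26). It runs from minute 26 to 26 + 30 = minute 56.
For folding: the print run (finishes minute 56); file preflight (finishes minute 26, plus 10-minute gap → minute 36). Taking the maximum gives a start of minute 56, and it finishes at 56 + 45 = minute 101.
Boxing has to wait for folding (finishes minute 101); file preflight (finishes minute 26). The latest of these is minute 101, so boxing runs minute 101 to 101 + 35 = minute 136.

136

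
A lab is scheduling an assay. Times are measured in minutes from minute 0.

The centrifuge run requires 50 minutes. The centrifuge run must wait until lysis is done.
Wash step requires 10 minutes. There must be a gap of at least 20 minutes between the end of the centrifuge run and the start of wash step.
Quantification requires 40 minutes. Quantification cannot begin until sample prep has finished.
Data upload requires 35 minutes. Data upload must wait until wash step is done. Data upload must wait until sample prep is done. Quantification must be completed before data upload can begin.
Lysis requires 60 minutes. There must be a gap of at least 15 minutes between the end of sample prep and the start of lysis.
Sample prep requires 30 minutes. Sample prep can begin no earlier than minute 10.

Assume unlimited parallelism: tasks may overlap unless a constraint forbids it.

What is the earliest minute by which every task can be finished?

Sample prep waits on its own release at minute 10, so it starts at minute 10 and finishes at 10 + 30 = minute 40.
After sample prep (finishes minute 40), quantification can start at minute 40 and finishes at minute 80.
Lysis cannot begin until sample prep (finishes minute 40, plus 15-minute gap → minute 55). It runs from minute 55 to 55 + 60 = minute 115.
The centrifuge run cannot begin until lysis (finishes minute 115). It runs from minute 115 to 115 + 50 = minute 165.
Wash step cannot begin until the centrifuge run (finishes minute 165, plus 20-minute gap → minute 185). It runs from minute 185 to 185 + 10 = minute 195.
Data upload cannot start until wash step (finishes minute 195); sample prep (finishes minute 40); quantification (finishes minute 80). The controlling bound is minute 195, so data upload finishes at 195 + 35 = minute 230.
All tasks are finished once the last one completes. Finish times: Sample prep at 40, Lysis at 115, The centrifuge run at 165, Wash step at 195, Quantification at 80, Data upload at 230. The latest is minute 230.

230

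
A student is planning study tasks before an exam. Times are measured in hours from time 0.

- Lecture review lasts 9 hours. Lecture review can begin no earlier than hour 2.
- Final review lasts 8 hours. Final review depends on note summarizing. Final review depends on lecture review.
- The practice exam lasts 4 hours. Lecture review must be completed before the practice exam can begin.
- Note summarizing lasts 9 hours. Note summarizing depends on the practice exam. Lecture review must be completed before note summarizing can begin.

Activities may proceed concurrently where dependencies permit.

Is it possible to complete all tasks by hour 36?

Lecture review cannot begin until its own release at hour 2. It runs from hour 2 to 2 + 9 = hour 11.
The practice exam waits on lecture review (finishes hour 11), so it starts at hour 11 and finishes at 11 + 4 = hour 15.
Note summarizing cannot start until the practice exam (finishes hour 15); lecture review (finishes hour 11). The controlling bound is hour 15, so note summarizing finishes at 15 + 9 = hour 24.
Final review has to wait for note summarizing (finishes hour 24); lecture review (finishes hour 11). The latest of these is hour 24, so final review runs hour 24 to 24 + 8 = hour 32.
Every task is finished by hour 32, which is no later than the deadline of 36, so the schedule is feasible.

Yes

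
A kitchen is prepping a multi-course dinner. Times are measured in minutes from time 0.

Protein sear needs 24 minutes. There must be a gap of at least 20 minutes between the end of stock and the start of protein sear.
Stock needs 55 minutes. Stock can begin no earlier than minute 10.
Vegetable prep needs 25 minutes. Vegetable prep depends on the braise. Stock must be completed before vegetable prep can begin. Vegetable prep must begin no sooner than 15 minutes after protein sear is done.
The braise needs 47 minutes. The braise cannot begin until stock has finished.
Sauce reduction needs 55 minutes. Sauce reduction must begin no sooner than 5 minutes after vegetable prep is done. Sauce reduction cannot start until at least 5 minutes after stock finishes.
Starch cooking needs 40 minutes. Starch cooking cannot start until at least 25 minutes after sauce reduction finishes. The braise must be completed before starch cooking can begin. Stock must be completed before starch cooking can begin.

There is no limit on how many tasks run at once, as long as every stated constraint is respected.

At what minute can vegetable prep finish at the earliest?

Stock cannot begin until its own release at minute 10. It runs from minute 10 to 10 + 55 = minute 65.
Protein sear waits on stock (finishes minute 65, plus 20-minute gap → minute 85), so it starts at minute 85 and finishes at 85 + 24 = minute 109.
The braise cannot begin until stock (finishes minute 65). It runs from minute 65 to 65 + 47 = minute 112.
Vegetable prep needs all of the braise (finishes minute 112); stock (finishes minute 65); protein sear (finishes minute 109, plus 15-minute gap → minute 124). That puts its earliest start at minute 124; it finishes at 124 + 25 = minute 149.

149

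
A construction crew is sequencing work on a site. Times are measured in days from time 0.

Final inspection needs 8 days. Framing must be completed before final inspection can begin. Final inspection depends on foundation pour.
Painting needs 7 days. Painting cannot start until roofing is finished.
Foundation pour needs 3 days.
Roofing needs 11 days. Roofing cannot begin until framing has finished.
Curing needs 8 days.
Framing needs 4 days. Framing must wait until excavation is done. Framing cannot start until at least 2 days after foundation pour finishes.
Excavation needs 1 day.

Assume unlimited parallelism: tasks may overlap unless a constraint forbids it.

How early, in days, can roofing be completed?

20

Nothing blocks foundation pour, so it runs from day 0 to day 3.
Nothing blocks excavation, so it runs from day 0 to day 1.
Framing has to wait for excavation (finishes day 1); foundation pour (finishes day 3, plus 2-day gap → day 5). The latest of these is day 5, so framing runs day 5 to 5 + 4 = day 9.
Roofing cannot begin until framing (finishes day 9). It runs from day 9 to 9 + 11 = day 20.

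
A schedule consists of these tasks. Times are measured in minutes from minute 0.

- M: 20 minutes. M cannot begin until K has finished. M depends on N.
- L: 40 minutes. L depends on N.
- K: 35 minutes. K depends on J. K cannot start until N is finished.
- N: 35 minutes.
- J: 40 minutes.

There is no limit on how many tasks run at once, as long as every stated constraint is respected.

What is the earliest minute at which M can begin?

75

N has no prerequisites, so it starts at minute 0 and finishes at minute 35.
J has no prerequisites, so it starts at minute 0 and finishes at minute 40.
For K: J (finishes minute 40); N (finishes minute 35). Taking the maximum gives a start of minute 40, and it finishes at 40 + 35 = minute 75.
M waits on K (finishes minute 75); N (finishes minute 35). The latest of these is minute 75, which is the earliest M can start.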